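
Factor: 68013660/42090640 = 3400683/2104532 = 2^(-2)*3^1 *11^1*13^1 * 17^(  -  1) * 7927^1 *30949^( -1) 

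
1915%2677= 1915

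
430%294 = 136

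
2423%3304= 2423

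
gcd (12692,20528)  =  4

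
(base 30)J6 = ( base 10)576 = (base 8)1100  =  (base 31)II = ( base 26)m4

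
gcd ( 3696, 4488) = 264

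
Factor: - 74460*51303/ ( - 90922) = 1910010690/45461 = 2^1*3^2*5^1*7^2*13^(-2)*17^1*73^1*269^( - 1)*349^1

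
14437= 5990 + 8447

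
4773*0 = 0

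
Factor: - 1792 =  - 2^8*7^1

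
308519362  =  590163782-281644420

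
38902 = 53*734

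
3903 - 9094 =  - 5191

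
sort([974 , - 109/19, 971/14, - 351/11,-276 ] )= [ - 276, - 351/11,-109/19,971/14,974 ] 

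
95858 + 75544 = 171402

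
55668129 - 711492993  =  - 655824864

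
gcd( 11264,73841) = 1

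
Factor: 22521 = 3^1 * 7507^1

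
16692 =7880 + 8812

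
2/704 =1/352 = 0.00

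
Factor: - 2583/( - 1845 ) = 5^( - 1) *7^1 = 7/5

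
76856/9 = 8539+ 5/9 = 8539.56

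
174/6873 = 2/79 = 0.03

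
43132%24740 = 18392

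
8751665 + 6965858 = 15717523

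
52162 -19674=32488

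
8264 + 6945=15209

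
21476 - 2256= 19220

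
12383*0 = 0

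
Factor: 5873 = 7^1*839^1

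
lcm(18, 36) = 36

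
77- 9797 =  - 9720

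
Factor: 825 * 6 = 4950 = 2^1*3^2*5^2*11^1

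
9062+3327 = 12389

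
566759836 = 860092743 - 293332907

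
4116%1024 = 20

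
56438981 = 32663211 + 23775770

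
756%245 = 21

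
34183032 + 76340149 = 110523181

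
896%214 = 40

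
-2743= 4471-7214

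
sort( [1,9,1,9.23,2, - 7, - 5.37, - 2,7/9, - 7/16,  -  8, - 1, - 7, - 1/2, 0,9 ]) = [ - 8 ,-7, - 7,  -  5.37  , - 2, - 1, - 1/2, - 7/16, 0, 7/9,1, 1, 2,9, 9 , 9.23 ] 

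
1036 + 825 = 1861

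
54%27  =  0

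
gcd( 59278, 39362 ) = 2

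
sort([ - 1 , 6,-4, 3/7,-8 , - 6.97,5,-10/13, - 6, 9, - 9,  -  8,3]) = [ - 9,-8, - 8, - 6.97, - 6, - 4, - 1, - 10/13,3/7,3,5,6, 9 ] 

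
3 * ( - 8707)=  - 26121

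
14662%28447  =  14662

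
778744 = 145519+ 633225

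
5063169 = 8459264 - 3396095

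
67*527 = 35309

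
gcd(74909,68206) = 1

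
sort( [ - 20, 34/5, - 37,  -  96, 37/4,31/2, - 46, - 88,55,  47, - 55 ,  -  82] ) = [ -96, - 88, - 82, - 55,  -  46,-37,  -  20,34/5, 37/4,31/2,47,55 ] 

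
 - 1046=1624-2670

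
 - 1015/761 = -1015/761 =- 1.33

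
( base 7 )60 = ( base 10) 42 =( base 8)52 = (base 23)1J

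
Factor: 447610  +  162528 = 610138 = 2^1*305069^1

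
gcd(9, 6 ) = 3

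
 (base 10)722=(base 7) 2051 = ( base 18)242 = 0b1011010010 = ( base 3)222202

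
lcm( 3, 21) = 21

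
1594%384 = 58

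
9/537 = 3/179 = 0.02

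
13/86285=13/86285 = 0.00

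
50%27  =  23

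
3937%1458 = 1021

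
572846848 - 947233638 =- 374386790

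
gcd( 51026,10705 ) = 1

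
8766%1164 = 618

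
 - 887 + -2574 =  - 3461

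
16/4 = 4 = 4.00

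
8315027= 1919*4333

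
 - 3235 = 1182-4417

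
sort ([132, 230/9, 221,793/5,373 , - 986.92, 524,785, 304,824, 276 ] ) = [  -  986.92, 230/9 , 132, 793/5,221,276,304, 373, 524,785,824] 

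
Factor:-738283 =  - 7^2*13^1*19^1 * 61^1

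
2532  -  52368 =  - 49836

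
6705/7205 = 1341/1441 = 0.93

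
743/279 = 2+185/279= 2.66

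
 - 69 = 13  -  82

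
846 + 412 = 1258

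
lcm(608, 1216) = 1216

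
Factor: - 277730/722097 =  - 2^1*3^(-2)  *5^1*27773^1*80233^( - 1 ) 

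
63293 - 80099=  - 16806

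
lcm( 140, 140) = 140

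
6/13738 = 3/6869= 0.00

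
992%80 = 32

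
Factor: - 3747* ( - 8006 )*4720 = 141592835040=2^5*3^1*5^1*59^1*1249^1*4003^1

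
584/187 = 3+23/187 = 3.12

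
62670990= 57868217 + 4802773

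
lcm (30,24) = 120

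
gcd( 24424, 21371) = 3053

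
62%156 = 62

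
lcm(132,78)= 1716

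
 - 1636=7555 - 9191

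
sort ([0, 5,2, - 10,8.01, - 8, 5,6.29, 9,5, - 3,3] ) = [ - 10, - 8, - 3, 0, 2, 3,5,5,5,6.29, 8.01,  9]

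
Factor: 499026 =2^1*3^1*11^1*7561^1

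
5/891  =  5/891= 0.01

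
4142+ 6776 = 10918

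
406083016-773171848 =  - 367088832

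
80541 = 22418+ 58123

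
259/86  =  3 + 1/86 = 3.01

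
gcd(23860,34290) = 10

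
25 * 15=375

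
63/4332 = 21/1444 = 0.01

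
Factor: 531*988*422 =2^3*3^2*13^1*19^1*59^1*211^1 = 221393016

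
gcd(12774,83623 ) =1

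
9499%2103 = 1087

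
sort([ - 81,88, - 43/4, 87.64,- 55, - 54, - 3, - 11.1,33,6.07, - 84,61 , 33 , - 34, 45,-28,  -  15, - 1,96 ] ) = [ - 84, - 81,-55,-54, - 34,  -  28,  -  15, - 11.1, - 43/4,-3 , - 1,6.07, 33,33, 45, 61 , 87.64, 88, 96] 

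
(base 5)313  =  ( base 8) 123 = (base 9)102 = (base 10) 83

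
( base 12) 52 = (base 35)1R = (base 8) 76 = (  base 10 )62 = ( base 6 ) 142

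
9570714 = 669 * 14306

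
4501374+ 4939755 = 9441129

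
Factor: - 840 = - 2^3*3^1*5^1 * 7^1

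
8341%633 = 112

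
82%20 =2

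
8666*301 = 2608466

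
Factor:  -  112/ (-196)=2^2*7^( - 1) = 4/7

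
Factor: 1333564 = 2^2*73^1*4567^1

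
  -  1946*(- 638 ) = 1241548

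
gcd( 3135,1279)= 1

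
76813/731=76813/731 = 105.08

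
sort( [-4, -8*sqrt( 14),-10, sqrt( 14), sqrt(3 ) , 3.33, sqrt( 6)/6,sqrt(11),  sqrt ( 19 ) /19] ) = [ - 8*sqrt ( 14), - 10 ,-4, sqrt (19)/19,sqrt ( 6 )/6, sqrt(3), sqrt( 11), 3.33, sqrt(14)]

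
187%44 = 11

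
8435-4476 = 3959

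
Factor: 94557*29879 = 2825268603  =  3^1*43^1 * 733^1*29879^1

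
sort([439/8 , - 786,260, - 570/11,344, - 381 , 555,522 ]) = [ -786,  -  381, -570/11,439/8, 260, 344, 522,555]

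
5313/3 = 1771=1771.00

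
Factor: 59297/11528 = 2^ ( - 3) * 7^1*11^( - 1 )*43^1*131^( - 1 ) * 197^1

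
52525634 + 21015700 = 73541334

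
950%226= 46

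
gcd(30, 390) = 30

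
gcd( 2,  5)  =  1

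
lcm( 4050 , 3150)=28350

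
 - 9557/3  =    -  3186 + 1/3= - 3185.67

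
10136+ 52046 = 62182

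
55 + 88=143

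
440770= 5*88154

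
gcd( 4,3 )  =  1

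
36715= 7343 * 5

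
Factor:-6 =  - 2^1 * 3^1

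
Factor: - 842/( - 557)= 2^1*421^1*557^( - 1 ) 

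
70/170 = 7/17 = 0.41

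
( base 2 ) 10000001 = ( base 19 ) 6f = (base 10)129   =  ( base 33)3U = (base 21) 63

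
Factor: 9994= 2^1*19^1*263^1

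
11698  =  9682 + 2016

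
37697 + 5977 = 43674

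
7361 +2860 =10221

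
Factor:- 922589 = -491^1*1879^1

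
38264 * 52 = 1989728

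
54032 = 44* 1228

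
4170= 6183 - 2013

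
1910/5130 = 191/513  =  0.37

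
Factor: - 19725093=-3^3*730559^1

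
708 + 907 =1615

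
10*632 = 6320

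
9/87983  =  9/87983 =0.00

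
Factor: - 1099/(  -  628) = 7/4 = 2^(  -  2)  *7^1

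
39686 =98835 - 59149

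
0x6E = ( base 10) 110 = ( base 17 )68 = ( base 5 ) 420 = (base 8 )156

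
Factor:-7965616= - 2^4 * 497851^1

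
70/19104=35/9552 =0.00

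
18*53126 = 956268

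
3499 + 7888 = 11387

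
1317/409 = 1317/409 = 3.22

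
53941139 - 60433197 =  - 6492058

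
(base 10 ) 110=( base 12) 92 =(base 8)156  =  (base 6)302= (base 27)42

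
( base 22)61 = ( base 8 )205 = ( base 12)B1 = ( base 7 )250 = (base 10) 133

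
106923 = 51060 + 55863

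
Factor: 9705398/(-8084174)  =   - 4852699/4042087= -7^( - 1) *97^( - 1 )*5953^( - 1 )*4852699^1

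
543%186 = 171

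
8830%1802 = 1622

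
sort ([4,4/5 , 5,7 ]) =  [ 4/5 , 4,5,7 ]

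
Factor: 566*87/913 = 2^1*3^1*11^( - 1)*29^1*83^( - 1 )  *  283^1 = 49242/913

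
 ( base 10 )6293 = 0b1100010010101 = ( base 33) 5pn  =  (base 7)24230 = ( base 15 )1CE8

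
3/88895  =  3/88895= 0.00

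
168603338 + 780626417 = 949229755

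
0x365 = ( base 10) 869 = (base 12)605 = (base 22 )1hb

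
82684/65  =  82684/65 = 1272.06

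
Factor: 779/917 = 7^( - 1)*19^1 * 41^1 * 131^( - 1)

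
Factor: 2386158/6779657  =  2^1*3^1*23^1*17291^1*6779657^( - 1)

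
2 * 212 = 424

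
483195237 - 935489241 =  - 452294004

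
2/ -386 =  - 1 + 192/193 = - 0.01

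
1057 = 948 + 109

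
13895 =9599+4296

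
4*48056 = 192224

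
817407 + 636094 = 1453501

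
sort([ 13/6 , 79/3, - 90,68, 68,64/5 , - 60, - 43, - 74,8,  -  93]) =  [-93,-90, - 74, - 60, - 43,  13/6 , 8, 64/5, 79/3,68,68] 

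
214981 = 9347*23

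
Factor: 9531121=9531121^1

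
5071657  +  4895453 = 9967110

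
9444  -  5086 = 4358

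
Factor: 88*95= 8360 = 2^3*5^1*11^1*19^1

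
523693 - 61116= 462577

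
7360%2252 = 604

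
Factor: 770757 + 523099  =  1293856 = 2^5* 40433^1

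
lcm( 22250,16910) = 422750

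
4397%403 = 367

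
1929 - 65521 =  - 63592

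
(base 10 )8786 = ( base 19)1568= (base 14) 32B8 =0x2252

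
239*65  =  15535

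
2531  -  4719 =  - 2188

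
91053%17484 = 3633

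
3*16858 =50574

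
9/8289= 1/921 = 0.00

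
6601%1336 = 1257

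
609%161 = 126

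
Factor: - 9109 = - 9109^1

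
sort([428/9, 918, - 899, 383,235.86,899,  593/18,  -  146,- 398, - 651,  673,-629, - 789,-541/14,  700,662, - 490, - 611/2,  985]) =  [ - 899, - 789, - 651, - 629, - 490,  -  398,-611/2, - 146,  -  541/14,593/18,428/9, 235.86  ,  383 , 662,673,  700, 899, 918, 985] 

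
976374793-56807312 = 919567481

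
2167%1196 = 971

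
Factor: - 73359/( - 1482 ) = 99/2 =2^( - 1 )*3^2*11^1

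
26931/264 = 8977/88 = 102.01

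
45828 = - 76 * (-603)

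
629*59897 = 37675213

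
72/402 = 12/67 =0.18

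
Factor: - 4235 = - 5^1*7^1*11^2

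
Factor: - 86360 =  - 2^3*5^1 * 17^1*127^1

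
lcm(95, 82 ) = 7790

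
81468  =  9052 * 9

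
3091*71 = 219461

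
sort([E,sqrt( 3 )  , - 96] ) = [ - 96,sqrt(3 ),E ] 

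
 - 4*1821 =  - 7284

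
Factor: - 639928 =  - 2^3 * 41^1*1951^1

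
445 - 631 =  -186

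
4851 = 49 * 99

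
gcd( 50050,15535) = 65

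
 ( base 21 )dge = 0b1011111000011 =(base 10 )6083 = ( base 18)10DH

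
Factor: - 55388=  - 2^2*61^1  *227^1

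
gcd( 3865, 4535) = 5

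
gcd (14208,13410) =6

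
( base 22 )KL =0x1cd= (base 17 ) 1a2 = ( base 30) FB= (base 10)461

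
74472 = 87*856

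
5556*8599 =47776044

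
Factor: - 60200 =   -  2^3*5^2*7^1*43^1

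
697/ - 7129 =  - 697/7129 = -0.10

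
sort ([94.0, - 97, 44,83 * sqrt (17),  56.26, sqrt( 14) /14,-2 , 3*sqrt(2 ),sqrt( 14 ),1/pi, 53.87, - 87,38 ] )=[-97 ,-87, - 2,  sqrt(14)/14 , 1/pi, sqrt( 14 ), 3 * sqrt(2 ),38, 44, 53.87 , 56.26,94.0,83*sqrt(17)]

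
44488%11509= 9961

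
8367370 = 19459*430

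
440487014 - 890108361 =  - 449621347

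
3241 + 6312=9553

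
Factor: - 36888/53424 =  - 2^( - 1 ) * 3^( - 1) * 7^( - 1 )*29^1 = - 29/42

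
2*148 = 296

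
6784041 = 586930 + 6197111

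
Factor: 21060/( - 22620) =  - 27/29 = - 3^3*29^ ( - 1) 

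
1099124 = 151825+947299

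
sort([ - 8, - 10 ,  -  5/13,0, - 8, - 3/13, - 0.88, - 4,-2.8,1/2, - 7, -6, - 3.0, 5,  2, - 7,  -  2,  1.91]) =[  -  10,-8,-8, -7, -7,  -  6, - 4, - 3.0, - 2.8 , - 2,  -  0.88, - 5/13, - 3/13, 0, 1/2,1.91, 2,5]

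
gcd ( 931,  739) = 1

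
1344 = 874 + 470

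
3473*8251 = 28655723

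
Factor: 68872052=2^2 * 17218013^1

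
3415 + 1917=5332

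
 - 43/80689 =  - 1+80646/80689 = -  0.00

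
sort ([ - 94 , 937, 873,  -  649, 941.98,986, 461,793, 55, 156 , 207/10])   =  [ - 649,-94,207/10 , 55,156, 461, 793,873 , 937, 941.98, 986 ] 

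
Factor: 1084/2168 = 2^( - 1 ) = 1/2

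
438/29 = 438/29 = 15.10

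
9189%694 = 167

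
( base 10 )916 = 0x394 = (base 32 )SK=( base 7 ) 2446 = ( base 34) QW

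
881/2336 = 881/2336 =0.38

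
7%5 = 2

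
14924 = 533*28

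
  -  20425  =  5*(-4085)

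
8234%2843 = 2548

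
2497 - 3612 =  - 1115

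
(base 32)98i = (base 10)9490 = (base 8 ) 22422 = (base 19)1759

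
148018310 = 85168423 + 62849887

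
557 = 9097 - 8540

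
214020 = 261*820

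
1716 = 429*4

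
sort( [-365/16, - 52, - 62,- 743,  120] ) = [ - 743, -62, - 52, - 365/16,120 ]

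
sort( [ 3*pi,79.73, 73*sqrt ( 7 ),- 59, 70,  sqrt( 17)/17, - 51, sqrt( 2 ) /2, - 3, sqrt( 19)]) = [ - 59, - 51, - 3,sqrt (17)/17,  sqrt( 2)/2, sqrt( 19),3 *pi,70, 79.73, 73*sqrt( 7 )]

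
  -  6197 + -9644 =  - 15841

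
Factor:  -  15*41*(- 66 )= 2^1*3^2* 5^1 * 11^1*41^1=   40590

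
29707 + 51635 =81342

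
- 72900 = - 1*72900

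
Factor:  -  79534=  -  2^1*7^1 *13^1*19^1*23^1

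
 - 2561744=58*( - 44168)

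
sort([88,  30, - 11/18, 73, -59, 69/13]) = [- 59, - 11/18,69/13, 30,73, 88]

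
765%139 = 70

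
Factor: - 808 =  - 2^3*101^1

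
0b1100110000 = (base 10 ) 816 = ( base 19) 24I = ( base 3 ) 1010020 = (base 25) 17G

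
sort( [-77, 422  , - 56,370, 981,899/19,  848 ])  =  [ - 77, - 56 , 899/19,370,422 , 848,  981 ] 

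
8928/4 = 2232 = 2232.00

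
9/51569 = 9/51569 = 0.00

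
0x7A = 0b1111010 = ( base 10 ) 122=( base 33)3N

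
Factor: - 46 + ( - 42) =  - 2^3 * 11^1 = -88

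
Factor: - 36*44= - 1584=-  2^4*3^2*11^1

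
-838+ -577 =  - 1415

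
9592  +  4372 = 13964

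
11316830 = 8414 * 1345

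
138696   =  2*69348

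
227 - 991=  - 764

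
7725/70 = 1545/14 = 110.36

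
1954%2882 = 1954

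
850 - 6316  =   - 5466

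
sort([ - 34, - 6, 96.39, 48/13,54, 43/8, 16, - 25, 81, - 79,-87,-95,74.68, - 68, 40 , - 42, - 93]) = [-95,-93 , - 87, - 79, - 68, - 42 , - 34, - 25, - 6, 48/13, 43/8, 16, 40, 54,74.68, 81,96.39]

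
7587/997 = 7587/997 = 7.61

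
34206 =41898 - 7692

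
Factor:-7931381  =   - 31^1*255851^1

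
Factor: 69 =3^1*23^1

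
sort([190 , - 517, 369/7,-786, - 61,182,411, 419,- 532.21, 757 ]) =[ - 786, - 532.21, - 517, - 61, 369/7,182, 190 , 411, 419,757] 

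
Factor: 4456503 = 3^2 * 23^1*21529^1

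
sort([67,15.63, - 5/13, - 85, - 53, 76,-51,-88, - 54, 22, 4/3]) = [  -  88, - 85, - 54, - 53,  -  51,-5/13,4/3, 15.63, 22, 67, 76 ]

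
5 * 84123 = 420615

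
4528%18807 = 4528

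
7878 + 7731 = 15609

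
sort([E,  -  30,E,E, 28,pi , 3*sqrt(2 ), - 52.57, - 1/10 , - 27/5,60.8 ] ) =[ - 52.57, - 30, - 27/5, - 1/10,E,E,E,pi , 3*sqrt(2), 28,  60.8]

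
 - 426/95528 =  - 1 + 47551/47764= -  0.00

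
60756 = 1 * 60756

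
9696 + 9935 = 19631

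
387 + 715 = 1102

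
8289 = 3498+4791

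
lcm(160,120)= 480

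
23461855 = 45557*515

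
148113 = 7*21159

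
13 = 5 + 8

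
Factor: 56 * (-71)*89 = -353864 = -  2^3*7^1*71^1*89^1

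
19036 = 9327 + 9709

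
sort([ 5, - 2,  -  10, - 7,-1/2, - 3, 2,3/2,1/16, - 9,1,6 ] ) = [-10, - 9, - 7, -3, - 2,-1/2,1/16, 1,3/2, 2, 5,6]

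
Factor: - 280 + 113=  - 167 = -167^1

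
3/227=3/227=0.01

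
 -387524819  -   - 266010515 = -121514304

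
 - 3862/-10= 386 + 1/5 = 386.20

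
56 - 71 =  - 15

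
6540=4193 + 2347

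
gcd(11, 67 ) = 1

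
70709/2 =35354  +  1/2 = 35354.50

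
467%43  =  37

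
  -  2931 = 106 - 3037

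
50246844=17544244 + 32702600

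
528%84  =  24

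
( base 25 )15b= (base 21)1F5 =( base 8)1371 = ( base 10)761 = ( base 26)137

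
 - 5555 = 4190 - 9745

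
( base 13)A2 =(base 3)11220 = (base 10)132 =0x84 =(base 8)204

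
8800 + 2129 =10929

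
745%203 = 136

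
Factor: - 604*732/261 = -2^4 * 3^( - 1 )*29^ ( - 1) * 61^1* 151^1 = - 147376/87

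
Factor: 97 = 97^1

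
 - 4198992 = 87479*( - 48) 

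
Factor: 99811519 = 99811519^1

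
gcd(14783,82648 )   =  1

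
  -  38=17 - 55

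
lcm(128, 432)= 3456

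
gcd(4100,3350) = 50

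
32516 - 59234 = - 26718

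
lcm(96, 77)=7392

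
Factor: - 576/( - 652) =2^4*3^2*163^( - 1 ) = 144/163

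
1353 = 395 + 958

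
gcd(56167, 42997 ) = 1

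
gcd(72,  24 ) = 24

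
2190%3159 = 2190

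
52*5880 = 305760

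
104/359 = 104/359 = 0.29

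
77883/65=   5991/5 =1198.20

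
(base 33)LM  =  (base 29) OJ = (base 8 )1313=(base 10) 715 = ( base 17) 281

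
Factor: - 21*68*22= -31416=-2^3*3^1 * 7^1*11^1*17^1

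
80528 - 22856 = 57672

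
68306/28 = 2439 + 1/2 = 2439.50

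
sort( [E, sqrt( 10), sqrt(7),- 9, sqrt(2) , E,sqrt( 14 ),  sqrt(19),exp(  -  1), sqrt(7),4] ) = [ - 9 , exp( - 1 ), sqrt(2),  sqrt ( 7 ), sqrt ( 7),E, E, sqrt( 10), sqrt( 14), 4, sqrt(19)] 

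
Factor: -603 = -3^2*67^1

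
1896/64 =237/8=29.62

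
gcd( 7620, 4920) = 60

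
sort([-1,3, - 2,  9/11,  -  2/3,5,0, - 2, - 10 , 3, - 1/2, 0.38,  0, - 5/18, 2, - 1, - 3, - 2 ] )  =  [ - 10,-3, - 2 ,  -  2, - 2, - 1, - 1, - 2/3,-1/2, - 5/18, 0, 0,0.38, 9/11, 2, 3,3,  5 ] 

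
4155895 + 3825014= 7980909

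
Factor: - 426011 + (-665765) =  - 2^6*7^1*2437^1 = - 1091776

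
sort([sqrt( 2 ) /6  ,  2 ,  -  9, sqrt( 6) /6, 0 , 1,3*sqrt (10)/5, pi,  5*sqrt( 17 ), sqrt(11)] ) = [ - 9, 0, sqrt( 2 ) /6 , sqrt( 6 ) /6, 1, 3*sqrt(10)/5,2 , pi, sqrt(11),5 * sqrt(17 ) ]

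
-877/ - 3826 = 877/3826 = 0.23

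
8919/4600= 8919/4600 = 1.94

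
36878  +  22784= 59662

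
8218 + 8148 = 16366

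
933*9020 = 8415660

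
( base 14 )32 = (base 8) 54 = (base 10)44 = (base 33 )1b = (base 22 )20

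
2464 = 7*352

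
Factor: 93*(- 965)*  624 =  - 2^4*3^2*5^1 * 13^1 * 31^1*193^1 = - 56000880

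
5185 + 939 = 6124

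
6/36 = 1/6 = 0.17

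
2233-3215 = - 982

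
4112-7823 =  - 3711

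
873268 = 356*2453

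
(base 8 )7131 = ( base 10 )3673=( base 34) 361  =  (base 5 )104143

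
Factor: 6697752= 2^3  *3^1 * 279073^1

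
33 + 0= 33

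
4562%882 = 152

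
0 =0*60953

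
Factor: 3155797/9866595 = 3^ ( - 1)*5^( - 1 )*113^( - 1 )*691^1*4567^1* 5821^( - 1) 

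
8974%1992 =1006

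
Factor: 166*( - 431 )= - 71546 = -2^1*83^1*431^1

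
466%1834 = 466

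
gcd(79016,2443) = 7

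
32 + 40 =72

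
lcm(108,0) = 0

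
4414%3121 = 1293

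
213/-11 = -20 + 7/11  =  -19.36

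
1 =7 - 6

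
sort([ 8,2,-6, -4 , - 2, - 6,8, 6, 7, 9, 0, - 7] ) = [ - 7, - 6,-6, - 4, - 2, 0, 2, 6,7, 8,8,  9 ]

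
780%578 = 202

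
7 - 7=0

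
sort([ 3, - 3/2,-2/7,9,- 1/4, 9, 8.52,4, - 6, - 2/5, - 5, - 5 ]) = [-6, - 5, - 5,-3/2,-2/5, - 2/7,- 1/4,3,4, 8.52, 9,9] 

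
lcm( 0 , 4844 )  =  0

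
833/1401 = 833/1401 = 0.59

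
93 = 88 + 5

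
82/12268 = 41/6134  =  0.01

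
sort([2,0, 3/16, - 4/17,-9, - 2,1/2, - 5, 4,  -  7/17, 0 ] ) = [ - 9, - 5,  -  2, - 7/17, - 4/17, 0, 0, 3/16,1/2, 2, 4] 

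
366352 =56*6542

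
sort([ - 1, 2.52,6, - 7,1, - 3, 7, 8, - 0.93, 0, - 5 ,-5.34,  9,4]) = [ - 7,  -  5.34,- 5, - 3, - 1, - 0.93, 0,  1, 2.52,4,6, 7,  8, 9]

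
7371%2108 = 1047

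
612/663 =12/13 = 0.92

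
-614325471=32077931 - 646403402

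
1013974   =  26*38999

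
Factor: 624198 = 2^1*3^1*104033^1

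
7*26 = 182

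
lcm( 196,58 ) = 5684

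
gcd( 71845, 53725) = 5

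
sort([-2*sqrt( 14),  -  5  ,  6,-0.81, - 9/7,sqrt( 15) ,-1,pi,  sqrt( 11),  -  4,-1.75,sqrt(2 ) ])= [ - 2 * sqrt(14 ),-5, - 4, - 1.75, -9/7, - 1,-0.81, sqrt(2 ), pi,sqrt(11 ),sqrt( 15), 6 ] 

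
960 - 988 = - 28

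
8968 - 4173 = 4795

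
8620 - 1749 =6871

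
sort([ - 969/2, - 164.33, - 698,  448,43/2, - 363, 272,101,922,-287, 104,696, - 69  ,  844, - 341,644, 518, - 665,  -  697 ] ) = [ - 698, - 697, - 665, - 969/2,- 363, - 341, - 287, - 164.33, - 69, 43/2, 101  ,  104,272,448,518,644,696,844,922 ] 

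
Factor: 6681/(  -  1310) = - 51/10=-  2^(- 1)*3^1*5^( -1 )* 17^1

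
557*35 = 19495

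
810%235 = 105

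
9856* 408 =4021248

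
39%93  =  39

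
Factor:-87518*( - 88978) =7787176604 = 2^2*17^1 * 2617^1*43759^1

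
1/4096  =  1/4096=   0.00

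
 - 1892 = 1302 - 3194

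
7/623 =1/89 = 0.01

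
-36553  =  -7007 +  - 29546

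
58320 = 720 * 81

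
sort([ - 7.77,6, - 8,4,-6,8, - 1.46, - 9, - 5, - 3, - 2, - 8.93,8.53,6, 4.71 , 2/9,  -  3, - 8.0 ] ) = [  -  9, - 8.93, - 8,-8.0, - 7.77,- 6, - 5, - 3,-3, - 2, - 1.46,2/9,4, 4.71,6,6,8,8.53] 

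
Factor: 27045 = 3^2*5^1*601^1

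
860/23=37 + 9/23 = 37.39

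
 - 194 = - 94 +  - 100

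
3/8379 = 1/2793 =0.00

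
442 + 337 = 779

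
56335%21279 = 13777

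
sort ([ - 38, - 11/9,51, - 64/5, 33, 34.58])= [ - 38, - 64/5, - 11/9,33,34.58, 51] 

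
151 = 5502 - 5351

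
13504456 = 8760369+4744087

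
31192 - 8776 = 22416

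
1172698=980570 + 192128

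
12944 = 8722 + 4222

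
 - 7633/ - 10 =763 +3/10 = 763.30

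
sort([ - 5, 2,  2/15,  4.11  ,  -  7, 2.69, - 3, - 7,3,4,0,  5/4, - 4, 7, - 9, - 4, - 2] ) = [ - 9, - 7, - 7 ,  -  5, - 4, - 4, - 3, - 2, 0,2/15,5/4,2,  2.69,3, 4, 4.11,  7]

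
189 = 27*7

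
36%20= 16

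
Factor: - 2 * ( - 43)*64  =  2^7*43^1  =  5504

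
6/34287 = 2/11429 =0.00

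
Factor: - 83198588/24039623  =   - 2^2*11^1*23^( - 1 )*43^( - 1 ) * 109^( -1)*223^( -1)*1890877^1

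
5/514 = 5/514 = 0.01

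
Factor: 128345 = 5^1 * 7^1  *19^1*193^1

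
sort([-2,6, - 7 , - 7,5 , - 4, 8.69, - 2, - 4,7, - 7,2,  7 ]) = [- 7,-7, - 7, -4, -4 , - 2, -2, 2,5,6, 7,7,8.69]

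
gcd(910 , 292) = 2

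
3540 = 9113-5573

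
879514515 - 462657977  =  416856538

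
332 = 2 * 166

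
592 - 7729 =-7137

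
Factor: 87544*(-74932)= - 2^5*11^1*13^1*31^1*131^1*353^1 = - 6559847008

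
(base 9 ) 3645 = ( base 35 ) 27J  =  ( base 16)A9A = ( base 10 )2714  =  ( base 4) 222122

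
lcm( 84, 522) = 7308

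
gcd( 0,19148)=19148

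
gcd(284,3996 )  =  4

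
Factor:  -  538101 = - 3^2  *  17^1*3517^1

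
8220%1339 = 186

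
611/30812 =611/30812 = 0.02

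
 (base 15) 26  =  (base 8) 44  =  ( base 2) 100100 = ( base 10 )36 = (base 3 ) 1100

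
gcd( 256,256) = 256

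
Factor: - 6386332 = -2^2*73^1*21871^1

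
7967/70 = 113 + 57/70 = 113.81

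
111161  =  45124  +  66037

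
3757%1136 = 349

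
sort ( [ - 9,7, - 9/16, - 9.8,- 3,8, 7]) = [ - 9.8, - 9,-3,- 9/16,7,7,8 ]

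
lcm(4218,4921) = 29526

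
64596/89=725 + 71/89 = 725.80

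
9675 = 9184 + 491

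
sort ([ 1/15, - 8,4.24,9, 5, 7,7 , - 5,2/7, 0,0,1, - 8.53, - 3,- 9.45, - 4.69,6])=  [ - 9.45, - 8.53, - 8,-5, - 4.69 , - 3,0, 0,1/15,2/7,1,4.24,5,6,7,7,9]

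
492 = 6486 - 5994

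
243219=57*4267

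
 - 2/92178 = -1/46089=-  0.00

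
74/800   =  37/400 = 0.09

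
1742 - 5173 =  - 3431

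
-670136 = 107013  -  777149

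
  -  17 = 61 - 78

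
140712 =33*4264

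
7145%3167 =811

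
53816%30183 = 23633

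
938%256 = 170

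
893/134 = 6 + 89/134 = 6.66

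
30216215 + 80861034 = 111077249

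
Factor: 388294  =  2^1*149^1*1303^1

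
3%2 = 1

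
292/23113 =292/23113  =  0.01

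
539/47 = 11 + 22/47 = 11.47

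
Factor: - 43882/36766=-37/31 = - 31^(-1)  *37^1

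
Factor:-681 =  -  3^1 * 227^1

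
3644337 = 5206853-1562516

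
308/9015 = 308/9015 = 0.03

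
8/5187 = 8/5187=0.00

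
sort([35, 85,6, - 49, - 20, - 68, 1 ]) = [ - 68, - 49 , - 20, 1,6, 35,85 ]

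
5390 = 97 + 5293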